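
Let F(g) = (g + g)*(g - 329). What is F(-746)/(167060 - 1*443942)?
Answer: -801950/138441 ≈ -5.7927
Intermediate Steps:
F(g) = 2*g*(-329 + g) (F(g) = (2*g)*(-329 + g) = 2*g*(-329 + g))
F(-746)/(167060 - 1*443942) = (2*(-746)*(-329 - 746))/(167060 - 1*443942) = (2*(-746)*(-1075))/(167060 - 443942) = 1603900/(-276882) = 1603900*(-1/276882) = -801950/138441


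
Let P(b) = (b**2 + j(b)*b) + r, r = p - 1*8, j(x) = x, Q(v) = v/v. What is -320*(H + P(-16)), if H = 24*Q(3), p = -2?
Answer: -168320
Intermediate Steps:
Q(v) = 1
r = -10 (r = -2 - 1*8 = -2 - 8 = -10)
P(b) = -10 + 2*b**2 (P(b) = (b**2 + b*b) - 10 = (b**2 + b**2) - 10 = 2*b**2 - 10 = -10 + 2*b**2)
H = 24 (H = 24*1 = 24)
-320*(H + P(-16)) = -320*(24 + (-10 + 2*(-16)**2)) = -320*(24 + (-10 + 2*256)) = -320*(24 + (-10 + 512)) = -320*(24 + 502) = -320*526 = -168320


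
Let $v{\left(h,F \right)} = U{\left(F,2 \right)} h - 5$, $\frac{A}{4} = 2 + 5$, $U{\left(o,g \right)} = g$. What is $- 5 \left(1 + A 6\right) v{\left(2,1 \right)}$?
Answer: $845$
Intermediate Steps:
$A = 28$ ($A = 4 \left(2 + 5\right) = 4 \cdot 7 = 28$)
$v{\left(h,F \right)} = -5 + 2 h$ ($v{\left(h,F \right)} = 2 h - 5 = -5 + 2 h$)
$- 5 \left(1 + A 6\right) v{\left(2,1 \right)} = - 5 \left(1 + 28 \cdot 6\right) \left(-5 + 2 \cdot 2\right) = - 5 \left(1 + 168\right) \left(-5 + 4\right) = \left(-5\right) 169 \left(-1\right) = \left(-845\right) \left(-1\right) = 845$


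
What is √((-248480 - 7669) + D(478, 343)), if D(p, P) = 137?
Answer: 2*I*√64003 ≈ 505.98*I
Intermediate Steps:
√((-248480 - 7669) + D(478, 343)) = √((-248480 - 7669) + 137) = √(-256149 + 137) = √(-256012) = 2*I*√64003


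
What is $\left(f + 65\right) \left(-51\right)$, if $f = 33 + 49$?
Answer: $-7497$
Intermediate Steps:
$f = 82$
$\left(f + 65\right) \left(-51\right) = \left(82 + 65\right) \left(-51\right) = 147 \left(-51\right) = -7497$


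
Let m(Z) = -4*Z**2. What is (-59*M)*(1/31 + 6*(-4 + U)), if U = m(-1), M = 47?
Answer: 4123451/31 ≈ 1.3301e+5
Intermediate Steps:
U = -4 (U = -4*(-1)**2 = -4*1 = -4)
(-59*M)*(1/31 + 6*(-4 + U)) = (-59*47)*(1/31 + 6*(-4 - 4)) = -2773*(1/31 + 6*(-8)) = -2773*(1/31 - 48) = -2773*(-1487/31) = 4123451/31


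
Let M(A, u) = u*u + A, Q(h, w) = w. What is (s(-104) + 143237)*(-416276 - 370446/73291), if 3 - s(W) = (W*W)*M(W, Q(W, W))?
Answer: 3530508663354735024/73291 ≈ 4.8171e+13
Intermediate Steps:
M(A, u) = A + u**2 (M(A, u) = u**2 + A = A + u**2)
s(W) = 3 - W**2*(W + W**2) (s(W) = 3 - W*W*(W + W**2) = 3 - W**2*(W + W**2))
(s(-104) + 143237)*(-416276 - 370446/73291) = ((3 - 1*(-104)**3 - 1*(-104)**4) + 143237)*(-416276 - 370446/73291) = ((3 - 1*(-1124864) - 1*116985856) + 143237)*(-416276 - 370446*1/73291) = ((3 + 1124864 - 116985856) + 143237)*(-416276 - 370446/73291) = (-115860989 + 143237)*(-30509654762/73291) = -115717752*(-30509654762/73291) = 3530508663354735024/73291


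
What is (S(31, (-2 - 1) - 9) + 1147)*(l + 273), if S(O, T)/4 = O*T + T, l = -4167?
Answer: 1514766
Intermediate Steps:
S(O, T) = 4*T + 4*O*T (S(O, T) = 4*(O*T + T) = 4*(T + O*T) = 4*T + 4*O*T)
(S(31, (-2 - 1) - 9) + 1147)*(l + 273) = (4*((-2 - 1) - 9)*(1 + 31) + 1147)*(-4167 + 273) = (4*(-3 - 9)*32 + 1147)*(-3894) = (4*(-12)*32 + 1147)*(-3894) = (-1536 + 1147)*(-3894) = -389*(-3894) = 1514766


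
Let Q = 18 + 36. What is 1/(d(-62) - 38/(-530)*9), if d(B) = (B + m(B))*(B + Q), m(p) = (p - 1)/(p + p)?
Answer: 8215/4046551 ≈ 0.0020301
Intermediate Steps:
m(p) = (-1 + p)/(2*p) (m(p) = (-1 + p)/((2*p)) = (-1 + p)*(1/(2*p)) = (-1 + p)/(2*p))
Q = 54
d(B) = (54 + B)*(B + (-1 + B)/(2*B)) (d(B) = (B + (-1 + B)/(2*B))*(B + 54) = (B + (-1 + B)/(2*B))*(54 + B) = (54 + B)*(B + (-1 + B)/(2*B)))
1/(d(-62) - 38/(-530)*9) = 1/((53/2 + (-62)**2 - 27/(-62) + (109/2)*(-62)) - 38/(-530)*9) = 1/((53/2 + 3844 - 27*(-1/62) - 3379) - 38*(-1/530)*9) = 1/((53/2 + 3844 + 27/62 - 3379) + (19/265)*9) = 1/(15250/31 + 171/265) = 1/(4046551/8215) = 8215/4046551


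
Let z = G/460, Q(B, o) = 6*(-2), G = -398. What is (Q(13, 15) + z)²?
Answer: 8755681/52900 ≈ 165.51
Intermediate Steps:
Q(B, o) = -12
z = -199/230 (z = -398/460 = -398*1/460 = -199/230 ≈ -0.86522)
(Q(13, 15) + z)² = (-12 - 199/230)² = (-2959/230)² = 8755681/52900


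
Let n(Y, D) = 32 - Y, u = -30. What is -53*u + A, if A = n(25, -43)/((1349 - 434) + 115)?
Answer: 1637707/1030 ≈ 1590.0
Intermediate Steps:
A = 7/1030 (A = (32 - 1*25)/((1349 - 434) + 115) = (32 - 25)/(915 + 115) = 7/1030 ≈ 0.0067961)
-53*u + A = -53*(-30) + 7/1030 = 1590 + 7/1030 = 1637707/1030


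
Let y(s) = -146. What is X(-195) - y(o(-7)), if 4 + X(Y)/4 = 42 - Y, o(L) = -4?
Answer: 1078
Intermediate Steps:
X(Y) = 152 - 4*Y (X(Y) = -16 + 4*(42 - Y) = -16 + (168 - 4*Y) = 152 - 4*Y)
X(-195) - y(o(-7)) = (152 - 4*(-195)) - 1*(-146) = (152 + 780) + 146 = 932 + 146 = 1078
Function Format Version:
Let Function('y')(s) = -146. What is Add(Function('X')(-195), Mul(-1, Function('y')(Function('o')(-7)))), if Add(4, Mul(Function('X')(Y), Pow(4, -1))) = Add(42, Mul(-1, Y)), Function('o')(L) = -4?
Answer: 1078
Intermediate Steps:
Function('X')(Y) = Add(152, Mul(-4, Y)) (Function('X')(Y) = Add(-16, Mul(4, Add(42, Mul(-1, Y)))) = Add(-16, Add(168, Mul(-4, Y))) = Add(152, Mul(-4, Y)))
Add(Function('X')(-195), Mul(-1, Function('y')(Function('o')(-7)))) = Add(Add(152, Mul(-4, -195)), Mul(-1, -146)) = Add(Add(152, 780), 146) = Add(932, 146) = 1078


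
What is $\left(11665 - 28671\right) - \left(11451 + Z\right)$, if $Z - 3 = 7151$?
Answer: $-35611$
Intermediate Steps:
$Z = 7154$ ($Z = 3 + 7151 = 7154$)
$\left(11665 - 28671\right) - \left(11451 + Z\right) = \left(11665 - 28671\right) - 18605 = -17006 - 18605 = -35611$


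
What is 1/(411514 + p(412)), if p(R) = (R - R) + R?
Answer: 1/411926 ≈ 2.4276e-6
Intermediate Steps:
p(R) = R (p(R) = 0 + R = R)
1/(411514 + p(412)) = 1/(411514 + 412) = 1/411926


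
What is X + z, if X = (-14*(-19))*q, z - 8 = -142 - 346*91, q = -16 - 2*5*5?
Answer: -49176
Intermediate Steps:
q = -66 (q = -16 - 10*5 = -16 - 1*50 = -16 - 50 = -66)
z = -31620 (z = 8 + (-142 - 346*91) = 8 + (-142 - 31486) = 8 - 31628 = -31620)
X = -17556 (X = -14*(-19)*(-66) = 266*(-66) = -17556)
X + z = -17556 - 31620 = -49176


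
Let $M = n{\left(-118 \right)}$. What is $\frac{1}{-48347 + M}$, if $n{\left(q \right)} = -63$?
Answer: $- \frac{1}{48410} \approx -2.0657 \cdot 10^{-5}$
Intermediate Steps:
$M = -63$
$\frac{1}{-48347 + M} = \frac{1}{-48347 - 63} = \frac{1}{-48410} = - \frac{1}{48410}$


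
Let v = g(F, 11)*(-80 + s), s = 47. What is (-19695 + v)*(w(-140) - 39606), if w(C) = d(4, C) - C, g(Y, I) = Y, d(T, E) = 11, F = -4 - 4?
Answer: 766650105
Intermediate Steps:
F = -8
w(C) = 11 - C
v = 264 (v = -8*(-80 + 47) = -8*(-33) = 264)
(-19695 + v)*(w(-140) - 39606) = (-19695 + 264)*((11 - 1*(-140)) - 39606) = -19431*((11 + 140) - 39606) = -19431*(151 - 39606) = -19431*(-39455) = 766650105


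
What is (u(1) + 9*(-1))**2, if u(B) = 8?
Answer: 1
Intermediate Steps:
(u(1) + 9*(-1))**2 = (8 + 9*(-1))**2 = (8 - 9)**2 = (-1)**2 = 1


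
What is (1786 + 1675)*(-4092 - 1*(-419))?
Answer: -12712253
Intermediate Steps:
(1786 + 1675)*(-4092 - 1*(-419)) = 3461*(-4092 + 419) = 3461*(-3673) = -12712253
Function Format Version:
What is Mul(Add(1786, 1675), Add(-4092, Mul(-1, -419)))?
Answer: -12712253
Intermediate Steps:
Mul(Add(1786, 1675), Add(-4092, Mul(-1, -419))) = Mul(3461, Add(-4092, 419)) = Mul(3461, -3673) = -12712253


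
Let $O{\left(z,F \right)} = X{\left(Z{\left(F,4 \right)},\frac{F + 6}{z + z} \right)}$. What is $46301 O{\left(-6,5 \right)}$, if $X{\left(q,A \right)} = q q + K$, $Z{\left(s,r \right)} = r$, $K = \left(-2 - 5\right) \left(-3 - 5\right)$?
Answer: $3333672$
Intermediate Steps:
$K = 56$ ($K = \left(-7\right) \left(-8\right) = 56$)
$X{\left(q,A \right)} = 56 + q^{2}$ ($X{\left(q,A \right)} = q q + 56 = q^{2} + 56 = 56 + q^{2}$)
$O{\left(z,F \right)} = 72$ ($O{\left(z,F \right)} = 56 + 4^{2} = 56 + 16 = 72$)
$46301 O{\left(-6,5 \right)} = 46301 \cdot 72 = 3333672$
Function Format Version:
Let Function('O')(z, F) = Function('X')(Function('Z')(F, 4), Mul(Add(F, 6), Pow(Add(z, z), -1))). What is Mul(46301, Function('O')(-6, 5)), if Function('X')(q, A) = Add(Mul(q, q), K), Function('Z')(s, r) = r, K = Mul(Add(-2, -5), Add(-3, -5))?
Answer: 3333672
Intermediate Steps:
K = 56 (K = Mul(-7, -8) = 56)
Function('X')(q, A) = Add(56, Pow(q, 2)) (Function('X')(q, A) = Add(Mul(q, q), 56) = Add(Pow(q, 2), 56) = Add(56, Pow(q, 2)))
Function('O')(z, F) = 72 (Function('O')(z, F) = Add(56, Pow(4, 2)) = Add(56, 16) = 72)
Mul(46301, Function('O')(-6, 5)) = Mul(46301, 72) = 3333672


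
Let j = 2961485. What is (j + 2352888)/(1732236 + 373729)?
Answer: 5314373/2105965 ≈ 2.5235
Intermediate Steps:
(j + 2352888)/(1732236 + 373729) = (2961485 + 2352888)/(1732236 + 373729) = 5314373/2105965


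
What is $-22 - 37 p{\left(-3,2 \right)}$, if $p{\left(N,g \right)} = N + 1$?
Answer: $52$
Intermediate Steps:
$p{\left(N,g \right)} = 1 + N$
$-22 - 37 p{\left(-3,2 \right)} = -22 - 37 \left(1 - 3\right) = -22 - -74 = -22 + 74 = 52$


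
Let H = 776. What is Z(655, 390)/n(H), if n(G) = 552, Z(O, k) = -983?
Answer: -983/552 ≈ -1.7808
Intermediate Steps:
Z(655, 390)/n(H) = -983/552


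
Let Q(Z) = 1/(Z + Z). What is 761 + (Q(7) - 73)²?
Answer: 1191597/196 ≈ 6079.6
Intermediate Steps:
Q(Z) = 1/(2*Z)
761 + (Q(7) - 73)² = 761 + ((½)/7 - 73)² = 761 + ((½)*(⅐) - 73)² = 761 + (1/14 - 73)² = 761 + (-1021/14)² = 761 + 1042441/196 = 1191597/196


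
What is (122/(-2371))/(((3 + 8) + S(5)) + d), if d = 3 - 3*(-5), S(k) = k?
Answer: -61/40307 ≈ -0.0015134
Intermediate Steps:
d = 18 (d = 3 + 15 = 18)
(122/(-2371))/(((3 + 8) + S(5)) + d) = (122/(-2371))/(((3 + 8) + 5) + 18) = (122*(-1/2371))/((11 + 5) + 18) = -122/2371/(16 + 18) = -122/2371/34 = (1/34)*(-122/2371) = -61/40307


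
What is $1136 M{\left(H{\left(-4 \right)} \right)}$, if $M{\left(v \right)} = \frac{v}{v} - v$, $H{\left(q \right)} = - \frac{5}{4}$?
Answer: $2556$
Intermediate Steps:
$H{\left(q \right)} = - \frac{5}{4}$ ($H{\left(q \right)} = \left(-5\right) \frac{1}{4} = - \frac{5}{4}$)
$M{\left(v \right)} = 1 - v$
$1136 M{\left(H{\left(-4 \right)} \right)} = 1136 \left(1 - - \frac{5}{4}\right) = 1136 \left(1 + \frac{5}{4}\right) = 1136 \cdot \frac{9}{4} = 2556$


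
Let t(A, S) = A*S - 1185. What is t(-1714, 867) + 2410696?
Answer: 923473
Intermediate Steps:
t(A, S) = -1185 + A*S
t(-1714, 867) + 2410696 = (-1185 - 1714*867) + 2410696 = (-1185 - 1486038) + 2410696 = -1487223 + 2410696 = 923473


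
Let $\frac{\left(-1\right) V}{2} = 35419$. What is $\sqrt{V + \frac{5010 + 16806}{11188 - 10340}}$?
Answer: $\frac{i \sqrt{795646706}}{106} \approx 266.11 i$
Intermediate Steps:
$V = -70838$ ($V = \left(-2\right) 35419 = -70838$)
$\sqrt{V + \frac{5010 + 16806}{11188 - 10340}} = \sqrt{-70838 + \frac{5010 + 16806}{11188 - 10340}} = \sqrt{-70838 + \frac{21816}{848}} = \sqrt{-70838 + 21816 \cdot \frac{1}{848}} = \sqrt{-70838 + \frac{2727}{106}} = \sqrt{- \frac{7506101}{106}} = \frac{i \sqrt{795646706}}{106}$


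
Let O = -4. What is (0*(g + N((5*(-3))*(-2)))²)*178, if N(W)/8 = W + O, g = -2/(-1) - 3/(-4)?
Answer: 0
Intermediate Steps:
g = 11/4 (g = -2*(-1) - 3*(-¼) = 2 + ¾ = 11/4 ≈ 2.7500)
N(W) = -32 + 8*W (N(W) = 8*(W - 4) = 8*(-4 + W) = -32 + 8*W)
(0*(g + N((5*(-3))*(-2)))²)*178 = (0*(11/4 + (-32 + 8*((5*(-3))*(-2))))²)*178 = (0*(11/4 + (-32 + 8*(-15*(-2))))²)*178 = (0*(11/4 + (-32 + 8*30))²)*178 = (0*(11/4 + (-32 + 240))²)*178 = (0*(11/4 + 208)²)*178 = (0*(843/4)²)*178 = (0*(710649/16))*178 = 0*178 = 0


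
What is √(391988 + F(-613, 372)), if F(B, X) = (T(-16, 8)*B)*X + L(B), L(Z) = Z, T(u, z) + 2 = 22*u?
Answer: 7*√1655431 ≈ 9006.5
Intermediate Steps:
T(u, z) = -2 + 22*u
F(B, X) = B - 354*B*X (F(B, X) = ((-2 + 22*(-16))*B)*X + B = ((-2 - 352)*B)*X + B = (-354*B)*X + B = -354*B*X + B = B - 354*B*X)
√(391988 + F(-613, 372)) = √(391988 - 613*(1 - 354*372)) = √(391988 - 613*(1 - 131688)) = √(391988 - 613*(-131687)) = √(391988 + 80724131) = √81116119 = 7*√1655431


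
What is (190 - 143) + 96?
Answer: 143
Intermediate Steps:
(190 - 143) + 96 = 47 + 96 = 143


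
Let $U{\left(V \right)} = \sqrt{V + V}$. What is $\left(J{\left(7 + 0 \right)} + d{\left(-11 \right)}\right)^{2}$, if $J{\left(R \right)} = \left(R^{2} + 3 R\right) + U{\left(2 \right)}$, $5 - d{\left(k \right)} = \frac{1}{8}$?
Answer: $\frac{378225}{64} \approx 5909.8$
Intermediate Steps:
$d{\left(k \right)} = \frac{39}{8}$ ($d{\left(k \right)} = 5 - \frac{1}{8} = \frac{39}{8}$)
$U{\left(V \right)} = \sqrt{2} \sqrt{V}$ ($U{\left(V \right)} = \sqrt{2 V} = \sqrt{2} \sqrt{V}$)
$J{\left(R \right)} = 2 + R^{2} + 3 R$ ($J{\left(R \right)} = \left(R^{2} + 3 R\right) + \sqrt{2} \sqrt{2} = \left(R^{2} + 3 R\right) + 2 = 2 + R^{2} + 3 R$)
$\left(J{\left(7 + 0 \right)} + d{\left(-11 \right)}\right)^{2} = \left(\left(2 + \left(7 + 0\right)^{2} + 3 \left(7 + 0\right)\right) + \frac{39}{8}\right)^{2} = \left(\left(2 + 7^{2} + 3 \cdot 7\right) + \frac{39}{8}\right)^{2} = \left(\left(2 + 49 + 21\right) + \frac{39}{8}\right)^{2} = \left(72 + \frac{39}{8}\right)^{2} = \left(\frac{615}{8}\right)^{2} = \frac{378225}{64}$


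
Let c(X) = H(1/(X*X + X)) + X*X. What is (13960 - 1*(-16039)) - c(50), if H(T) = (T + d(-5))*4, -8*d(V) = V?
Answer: 70116071/2550 ≈ 27497.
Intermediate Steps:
d(V) = -V/8
H(T) = 5/2 + 4*T (H(T) = (T - ⅛*(-5))*4 = (T + 5/8)*4 = (5/8 + T)*4 = 5/2 + 4*T)
c(X) = 5/2 + X² + 4/(X + X²) (c(X) = (5/2 + 4/(X*X + X)) + X*X = (5/2 + 4/(X² + X)) + X² = (5/2 + 4/(X + X²)) + X² = 5/2 + X² + 4/(X + X²))
(13960 - 1*(-16039)) - c(50) = (13960 - 1*(-16039)) - (8 + 50*(1 + 50)*(5 + 2*50²))/(2*50*(1 + 50)) = (13960 + 16039) - (8 + 50*51*(5 + 2*2500))/(2*50*51) = 29999 - (8 + 50*51*(5 + 5000))/(2*50*51) = 29999 - (8 + 50*51*5005)/(2*50*51) = 29999 - (8 + 12762750)/(2*50*51) = 29999 - 12762758/(2*50*51) = 29999 - 1*6381379/2550 = 29999 - 6381379/2550 = 70116071/2550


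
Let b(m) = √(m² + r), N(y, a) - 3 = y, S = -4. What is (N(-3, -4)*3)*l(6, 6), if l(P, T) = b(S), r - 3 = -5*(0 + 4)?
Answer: 0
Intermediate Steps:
r = -17 (r = 3 - 5*(0 + 4) = 3 - 5*4 = 3 - 20 = -17)
N(y, a) = 3 + y
b(m) = √(-17 + m²) (b(m) = √(m² - 17) = √(-17 + m²))
l(P, T) = I (l(P, T) = √(-17 + (-4)²) = √(-17 + 16) = √(-1) = I)
(N(-3, -4)*3)*l(6, 6) = ((3 - 3)*3)*I = (0*3)*I = 0*I = 0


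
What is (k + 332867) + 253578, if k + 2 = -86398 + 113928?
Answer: 613973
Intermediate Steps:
k = 27528 (k = -2 + (-86398 + 113928) = -2 + 27530 = 27528)
(k + 332867) + 253578 = (27528 + 332867) + 253578 = 360395 + 253578 = 613973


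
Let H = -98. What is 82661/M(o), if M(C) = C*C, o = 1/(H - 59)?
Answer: 2037510989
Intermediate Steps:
o = -1/157 (o = 1/(-98 - 59) = 1/(-157) = -1/157 ≈ -0.0063694)
M(C) = C²
82661/M(o) = 82661/((-1/157)²) = 82661/(1/24649) = 82661*24649 = 2037510989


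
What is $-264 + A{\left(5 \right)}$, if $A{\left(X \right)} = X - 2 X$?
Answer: $-269$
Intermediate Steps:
$A{\left(X \right)} = - X$
$-264 + A{\left(5 \right)} = -264 - 5 = -269$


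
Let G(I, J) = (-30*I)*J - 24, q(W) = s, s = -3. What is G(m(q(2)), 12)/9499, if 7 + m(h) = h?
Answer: 3576/9499 ≈ 0.37646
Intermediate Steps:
q(W) = -3
m(h) = -7 + h
G(I, J) = -24 - 30*I*J (G(I, J) = -30*I*J - 24 = -24 - 30*I*J)
G(m(q(2)), 12)/9499 = (-24 - 30*(-7 - 3)*12)/9499 = (-24 - 30*(-10)*12)*(1/9499) = (-24 + 3600)*(1/9499) = 3576*(1/9499) = 3576/9499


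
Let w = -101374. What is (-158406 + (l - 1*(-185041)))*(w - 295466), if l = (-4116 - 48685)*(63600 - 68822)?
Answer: -109430001875880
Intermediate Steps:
l = 275726822 (l = -52801*(-5222) = 275726822)
(-158406 + (l - 1*(-185041)))*(w - 295466) = (-158406 + (275726822 - 1*(-185041)))*(-101374 - 295466) = (-158406 + (275726822 + 185041))*(-396840) = (-158406 + 275911863)*(-396840) = 275753457*(-396840) = -109430001875880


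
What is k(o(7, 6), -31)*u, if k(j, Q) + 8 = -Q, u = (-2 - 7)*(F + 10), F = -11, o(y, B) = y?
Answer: 207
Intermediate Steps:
u = 9 (u = (-2 - 7)*(-11 + 10) = -9*(-1) = 9)
k(j, Q) = -8 - Q
k(o(7, 6), -31)*u = (-8 - 1*(-31))*9 = (-8 + 31)*9 = 23*9 = 207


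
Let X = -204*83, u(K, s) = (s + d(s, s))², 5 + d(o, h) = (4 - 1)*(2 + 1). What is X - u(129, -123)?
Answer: -31093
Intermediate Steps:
d(o, h) = 4 (d(o, h) = -5 + (4 - 1)*(2 + 1) = -5 + 3*3 = -5 + 9 = 4)
u(K, s) = (4 + s)² (u(K, s) = (s + 4)² = (4 + s)²)
X = -16932
X - u(129, -123) = -16932 - (4 - 123)² = -16932 - 1*(-119)² = -16932 - 1*14161 = -16932 - 14161 = -31093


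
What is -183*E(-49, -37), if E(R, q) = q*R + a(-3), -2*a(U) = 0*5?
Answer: -331779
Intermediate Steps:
a(U) = 0 (a(U) = -0*5 = -1/2*0 = 0)
E(R, q) = R*q (E(R, q) = q*R + 0 = R*q + 0 = R*q)
-183*E(-49, -37) = -(-8967)*(-37) = -183*1813 = -331779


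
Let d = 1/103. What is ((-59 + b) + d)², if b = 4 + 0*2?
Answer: 32080896/10609 ≈ 3023.9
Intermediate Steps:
d = 1/103 ≈ 0.0097087
b = 4 (b = 4 + 0 = 4)
((-59 + b) + d)² = ((-59 + 4) + 1/103)² = (-55 + 1/103)² = (-5664/103)² = 32080896/10609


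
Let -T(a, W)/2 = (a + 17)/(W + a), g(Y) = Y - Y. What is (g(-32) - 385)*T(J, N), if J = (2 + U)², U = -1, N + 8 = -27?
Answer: -6930/17 ≈ -407.65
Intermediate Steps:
N = -35 (N = -8 - 27 = -35)
J = 1 (J = (2 - 1)² = 1² = 1)
g(Y) = 0
T(a, W) = -2*(17 + a)/(W + a) (T(a, W) = -2*(a + 17)/(W + a) = -2*(17 + a)/(W + a))
(g(-32) - 385)*T(J, N) = (0 - 385)*(2*(-17 - 1*1)/(-35 + 1)) = -770*(-17 - 1)/(-34) = -770*(-1)*(-18)/34 = -385*18/17 = -6930/17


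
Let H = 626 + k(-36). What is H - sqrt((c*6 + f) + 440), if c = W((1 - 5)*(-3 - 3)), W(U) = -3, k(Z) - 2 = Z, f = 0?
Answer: 592 - sqrt(422) ≈ 571.46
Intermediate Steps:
k(Z) = 2 + Z
c = -3
H = 592 (H = 626 + (2 - 36) = 626 - 34 = 592)
H - sqrt((c*6 + f) + 440) = 592 - sqrt((-3*6 + 0) + 440) = 592 - sqrt((-18 + 0) + 440) = 592 - sqrt(-18 + 440) = 592 - sqrt(422)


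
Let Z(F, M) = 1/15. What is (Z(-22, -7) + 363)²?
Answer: 29658916/225 ≈ 1.3182e+5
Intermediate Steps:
Z(F, M) = 1/15
(Z(-22, -7) + 363)² = (1/15 + 363)² = (5446/15)² = 29658916/225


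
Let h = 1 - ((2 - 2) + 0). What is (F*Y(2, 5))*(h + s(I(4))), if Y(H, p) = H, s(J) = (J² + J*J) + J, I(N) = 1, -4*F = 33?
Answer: -66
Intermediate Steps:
F = -33/4 (F = -¼*33 = -33/4 ≈ -8.2500)
s(J) = J + 2*J² (s(J) = (J² + J²) + J = 2*J² + J = J + 2*J²)
h = 1 (h = 1 - (0 + 0) = 1 - 1*0 = 1 + 0 = 1)
(F*Y(2, 5))*(h + s(I(4))) = (-33/4*2)*(1 + 1*(1 + 2*1)) = -33*(1 + 1*(1 + 2))/2 = -33*(1 + 1*3)/2 = -33*(1 + 3)/2 = -33/2*4 = -66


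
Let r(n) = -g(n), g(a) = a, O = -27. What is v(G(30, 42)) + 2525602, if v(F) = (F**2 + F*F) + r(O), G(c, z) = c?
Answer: 2527429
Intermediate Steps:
r(n) = -n
v(F) = 27 + 2*F**2 (v(F) = (F**2 + F*F) - 1*(-27) = (F**2 + F**2) + 27 = 2*F**2 + 27 = 27 + 2*F**2)
v(G(30, 42)) + 2525602 = (27 + 2*30**2) + 2525602 = (27 + 2*900) + 2525602 = (27 + 1800) + 2525602 = 1827 + 2525602 = 2527429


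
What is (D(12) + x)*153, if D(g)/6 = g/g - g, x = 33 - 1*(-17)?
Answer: -2448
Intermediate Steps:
x = 50 (x = 33 + 17 = 50)
D(g) = 6 - 6*g (D(g) = 6*(g/g - g) = 6*(1 - g) = 6 - 6*g)
(D(12) + x)*153 = ((6 - 6*12) + 50)*153 = ((6 - 72) + 50)*153 = (-66 + 50)*153 = -16*153 = -2448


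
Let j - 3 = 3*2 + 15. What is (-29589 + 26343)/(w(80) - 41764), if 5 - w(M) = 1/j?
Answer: 77904/1002217 ≈ 0.077732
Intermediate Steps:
j = 24 (j = 3 + (3*2 + 15) = 3 + (6 + 15) = 3 + 21 = 24)
w(M) = 119/24 (w(M) = 5 - 1/24 = 119/24)
(-29589 + 26343)/(w(80) - 41764) = (-29589 + 26343)/(119/24 - 41764) = -3246/(-1002217/24) = -3246*(-24/1002217) = 77904/1002217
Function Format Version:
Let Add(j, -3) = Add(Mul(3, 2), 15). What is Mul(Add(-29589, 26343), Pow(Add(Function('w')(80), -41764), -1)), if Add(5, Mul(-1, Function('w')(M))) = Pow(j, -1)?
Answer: Rational(77904, 1002217) ≈ 0.077732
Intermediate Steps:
j = 24 (j = Add(3, Add(Mul(3, 2), 15)) = Add(3, Add(6, 15)) = Add(3, 21) = 24)
Function('w')(M) = Rational(119, 24) (Function('w')(M) = Add(5, Mul(-1, Pow(24, -1))) = Add(5, Mul(-1, Rational(1, 24))) = Add(5, Rational(-1, 24)) = Rational(119, 24))
Mul(Add(-29589, 26343), Pow(Add(Function('w')(80), -41764), -1)) = Mul(Add(-29589, 26343), Pow(Add(Rational(119, 24), -41764), -1)) = Mul(-3246, Pow(Rational(-1002217, 24), -1)) = Mul(-3246, Rational(-24, 1002217)) = Rational(77904, 1002217)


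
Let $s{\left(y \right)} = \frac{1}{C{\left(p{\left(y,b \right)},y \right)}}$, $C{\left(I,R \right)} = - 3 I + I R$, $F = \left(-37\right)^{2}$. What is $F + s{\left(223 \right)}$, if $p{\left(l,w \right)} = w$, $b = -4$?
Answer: $\frac{1204719}{880} \approx 1369.0$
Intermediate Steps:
$F = 1369$
$s{\left(y \right)} = \frac{1}{12 - 4 y}$ ($s{\left(y \right)} = \frac{1}{\left(-4\right) \left(-3 + y\right)} = \frac{1}{12 - 4 y}$)
$F + s{\left(223 \right)} = 1369 + \frac{1}{4 \left(3 - 223\right)} = 1369 + \frac{1}{4 \left(-220\right)} = 1369 + \frac{1}{4} \left(- \frac{1}{220}\right) = 1369 - \frac{1}{880} = \frac{1204719}{880}$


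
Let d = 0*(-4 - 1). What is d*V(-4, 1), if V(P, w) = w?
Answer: 0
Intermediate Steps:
d = 0 (d = 0*(-5) = 0)
d*V(-4, 1) = 0*1 = 0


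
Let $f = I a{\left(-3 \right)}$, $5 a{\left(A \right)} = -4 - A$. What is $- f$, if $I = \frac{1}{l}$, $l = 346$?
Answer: $\frac{1}{1730} \approx 0.00057803$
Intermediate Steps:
$I = \frac{1}{346} \approx 0.0028902$
$a{\left(A \right)} = - \frac{4}{5} - \frac{A}{5}$ ($a{\left(A \right)} = \frac{-4 - A}{5} = - \frac{4}{5} - \frac{A}{5}$)
$f = - \frac{1}{1730}$ ($f = \frac{- \frac{4}{5} - - \frac{3}{5}}{346} = \frac{- \frac{4}{5} + \frac{3}{5}}{346} = \frac{1}{346} \left(- \frac{1}{5}\right) = - \frac{1}{1730} \approx -0.00057803$)
$- f = \left(-1\right) \left(- \frac{1}{1730}\right) = \frac{1}{1730}$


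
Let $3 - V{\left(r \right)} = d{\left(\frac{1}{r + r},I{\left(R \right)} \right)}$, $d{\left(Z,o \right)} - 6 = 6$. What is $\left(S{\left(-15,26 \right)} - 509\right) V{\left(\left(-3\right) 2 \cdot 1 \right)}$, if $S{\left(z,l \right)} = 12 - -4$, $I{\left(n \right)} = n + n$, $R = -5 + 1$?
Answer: $4437$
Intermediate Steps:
$R = -4$
$I{\left(n \right)} = 2 n$
$S{\left(z,l \right)} = 16$ ($S{\left(z,l \right)} = 12 + 4 = 16$)
$d{\left(Z,o \right)} = 12$ ($d{\left(Z,o \right)} = 6 + 6 = 12$)
$V{\left(r \right)} = -9$ ($V{\left(r \right)} = 3 - 12 = -9$)
$\left(S{\left(-15,26 \right)} - 509\right) V{\left(\left(-3\right) 2 \cdot 1 \right)} = \left(16 - 509\right) \left(-9\right) = \left(-493\right) \left(-9\right) = 4437$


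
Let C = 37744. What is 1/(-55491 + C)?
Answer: -1/17747 ≈ -5.6348e-5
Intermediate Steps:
1/(-55491 + C) = 1/(-55491 + 37744) = 1/(-17747) = -1/17747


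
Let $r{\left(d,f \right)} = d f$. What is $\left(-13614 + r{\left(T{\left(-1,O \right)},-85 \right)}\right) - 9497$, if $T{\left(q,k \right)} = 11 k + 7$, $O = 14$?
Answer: $-36796$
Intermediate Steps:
$T{\left(q,k \right)} = 7 + 11 k$
$\left(-13614 + r{\left(T{\left(-1,O \right)},-85 \right)}\right) - 9497 = \left(-13614 + \left(7 + 11 \cdot 14\right) \left(-85\right)\right) - 9497 = \left(-13614 + \left(7 + 154\right) \left(-85\right)\right) - 9497 = \left(-13614 + 161 \left(-85\right)\right) - 9497 = \left(-13614 - 13685\right) - 9497 = -27299 - 9497 = -36796$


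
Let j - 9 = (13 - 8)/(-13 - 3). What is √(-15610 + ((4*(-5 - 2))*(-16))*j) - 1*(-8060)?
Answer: 8060 + 3*I*√1302 ≈ 8060.0 + 108.25*I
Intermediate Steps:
j = 139/16 (j = 9 + (13 - 8)/(-13 - 3) = 9 + 5/(-16) = 9 + 5*(-1/16) = 9 - 5/16 = 139/16 ≈ 8.6875)
√(-15610 + ((4*(-5 - 2))*(-16))*j) - 1*(-8060) = √(-15610 + ((4*(-5 - 2))*(-16))*(139/16)) - 1*(-8060) = √(-15610 + ((4*(-7))*(-16))*(139/16)) + 8060 = √(-15610 - 28*(-16)*(139/16)) + 8060 = √(-15610 + 448*(139/16)) + 8060 = √(-15610 + 3892) + 8060 = √(-11718) + 8060 = 3*I*√1302 + 8060 = 8060 + 3*I*√1302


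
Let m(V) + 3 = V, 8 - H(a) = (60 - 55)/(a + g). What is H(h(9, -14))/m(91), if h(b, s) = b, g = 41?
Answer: 79/880 ≈ 0.089773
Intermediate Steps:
H(a) = 8 - 5/(41 + a) (H(a) = 8 - (60 - 55)/(a + 41) = 8 - 5/(41 + a))
m(V) = -3 + V
H(h(9, -14))/m(91) = ((323 + 8*9)/(41 + 9))/(-3 + 91) = ((323 + 72)/50)/88 = ((1/50)*395)*(1/88) = (79/10)*(1/88) = 79/880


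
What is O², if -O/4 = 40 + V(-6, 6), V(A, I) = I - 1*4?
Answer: 28224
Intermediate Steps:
V(A, I) = -4 + I (V(A, I) = I - 4 = -4 + I)
O = -168 (O = -4*(40 + (-4 + 6)) = -4*(40 + 2) = -4*42 = -168)
O² = (-168)² = 28224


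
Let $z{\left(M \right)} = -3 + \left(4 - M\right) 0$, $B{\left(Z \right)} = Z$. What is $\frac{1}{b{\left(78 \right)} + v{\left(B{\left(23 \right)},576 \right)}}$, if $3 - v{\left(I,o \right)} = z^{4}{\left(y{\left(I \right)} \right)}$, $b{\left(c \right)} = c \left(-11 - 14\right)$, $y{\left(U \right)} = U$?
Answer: $- \frac{1}{2028} \approx -0.0004931$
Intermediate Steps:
$z{\left(M \right)} = -3$ ($z{\left(M \right)} = -3 + 0 = -3$)
$b{\left(c \right)} = - 25 c$ ($b{\left(c \right)} = c \left(-25\right) = - 25 c$)
$v{\left(I,o \right)} = -78$ ($v{\left(I,o \right)} = 3 - \left(-3\right)^{4} = 3 - 81 = -78$)
$\frac{1}{b{\left(78 \right)} + v{\left(B{\left(23 \right)},576 \right)}} = \frac{1}{\left(-25\right) 78 - 78} = \frac{1}{-1950 - 78} = \frac{1}{-2028} = - \frac{1}{2028}$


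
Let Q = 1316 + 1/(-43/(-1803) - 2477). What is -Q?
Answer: -5877238405/4465988 ≈ -1316.0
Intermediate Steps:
Q = 5877238405/4465988 (Q = 1316 + 1/(-43*(-1/1803) - 2477) = 1316 + 1/(43/1803 - 2477) = 1316 + 1/(-4465988/1803) = 1316 - 1803/4465988 = 5877238405/4465988 ≈ 1316.0)
-Q = -1*5877238405/4465988 = -5877238405/4465988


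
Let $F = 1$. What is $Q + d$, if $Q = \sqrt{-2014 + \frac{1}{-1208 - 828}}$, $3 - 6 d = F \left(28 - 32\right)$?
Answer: $\frac{7}{6} + \frac{i \sqrt{2087157045}}{1018} \approx 1.1667 + 44.878 i$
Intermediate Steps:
$d = \frac{7}{6}$ ($d = \frac{1}{2} - \frac{1 \left(28 - 32\right)}{6} = \frac{1}{2} - \frac{1 \left(-4\right)}{6} = \frac{1}{2} - - \frac{2}{3} = \frac{1}{2} + \frac{2}{3} = \frac{7}{6} \approx 1.1667$)
$Q = \frac{i \sqrt{2087157045}}{1018}$ ($Q = \sqrt{-2014 + \frac{1}{-2036}} = \sqrt{-2014 - \frac{1}{2036}} = \sqrt{- \frac{4100505}{2036}} = \frac{i \sqrt{2087157045}}{1018} \approx 44.878 i$)
$Q + d = \frac{i \sqrt{2087157045}}{1018} + \frac{7}{6} = \frac{7}{6} + \frac{i \sqrt{2087157045}}{1018}$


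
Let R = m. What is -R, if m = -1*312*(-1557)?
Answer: -485784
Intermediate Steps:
m = 485784 (m = -312*(-1557) = 485784)
R = 485784
-R = -1*485784 = -485784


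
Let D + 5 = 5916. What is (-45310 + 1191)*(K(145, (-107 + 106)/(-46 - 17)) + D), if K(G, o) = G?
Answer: -267184664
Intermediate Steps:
D = 5911 (D = -5 + 5916 = 5911)
(-45310 + 1191)*(K(145, (-107 + 106)/(-46 - 17)) + D) = (-45310 + 1191)*(145 + 5911) = -44119*6056 = -267184664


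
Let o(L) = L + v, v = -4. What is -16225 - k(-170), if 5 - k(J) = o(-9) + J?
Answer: -16413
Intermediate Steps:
o(L) = -4 + L (o(L) = L - 4 = -4 + L)
k(J) = 18 - J (k(J) = 5 - ((-4 - 9) + J) = 5 - (-13 + J) = 5 + (13 - J) = 18 - J)
-16225 - k(-170) = -16225 - (18 - 1*(-170)) = -16225 - (18 + 170) = -16225 - 1*188 = -16225 - 188 = -16413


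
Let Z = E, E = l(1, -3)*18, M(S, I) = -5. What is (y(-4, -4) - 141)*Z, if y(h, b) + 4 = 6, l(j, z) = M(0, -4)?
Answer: 12510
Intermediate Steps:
l(j, z) = -5
y(h, b) = 2 (y(h, b) = -4 + 6 = 2)
E = -90 (E = -5*18 = -90)
Z = -90
(y(-4, -4) - 141)*Z = (2 - 141)*(-90) = -139*(-90) = 12510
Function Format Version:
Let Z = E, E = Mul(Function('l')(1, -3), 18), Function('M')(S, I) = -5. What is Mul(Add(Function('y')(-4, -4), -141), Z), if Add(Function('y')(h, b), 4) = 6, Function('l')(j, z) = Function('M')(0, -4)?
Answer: 12510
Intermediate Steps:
Function('l')(j, z) = -5
Function('y')(h, b) = 2 (Function('y')(h, b) = Add(-4, 6) = 2)
E = -90 (E = Mul(-5, 18) = -90)
Z = -90
Mul(Add(Function('y')(-4, -4), -141), Z) = Mul(Add(2, -141), -90) = Mul(-139, -90) = 12510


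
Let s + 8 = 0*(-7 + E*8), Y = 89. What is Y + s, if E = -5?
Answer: 81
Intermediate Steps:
s = -8 (s = -8 + 0*(-7 - 5*8) = -8 + 0*(-7 - 40) = -8 + 0*(-47) = -8 + 0 = -8)
Y + s = 89 - 8 = 81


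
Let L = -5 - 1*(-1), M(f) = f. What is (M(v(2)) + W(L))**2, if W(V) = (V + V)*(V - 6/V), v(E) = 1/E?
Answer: 1681/4 ≈ 420.25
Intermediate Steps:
v(E) = 1/E
L = -4 (L = -5 + 1 = -4)
W(V) = 2*V*(V - 6/V) (W(V) = (2*V)*(V - 6/V) = 2*V*(V - 6/V))
(M(v(2)) + W(L))**2 = (1/2 + (-12 + 2*(-4)**2))**2 = (1/2 + (-12 + 2*16))**2 = (1/2 + (-12 + 32))**2 = (1/2 + 20)**2 = (41/2)**2 = 1681/4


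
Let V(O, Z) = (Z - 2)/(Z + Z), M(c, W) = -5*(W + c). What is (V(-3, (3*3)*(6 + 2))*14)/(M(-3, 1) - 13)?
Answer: -245/108 ≈ -2.2685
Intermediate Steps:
M(c, W) = -5*W - 5*c
V(O, Z) = (-2 + Z)/(2*Z) (V(O, Z) = (-2 + Z)/((2*Z)) = (-2 + Z)*(1/(2*Z)) = (-2 + Z)/(2*Z))
(V(-3, (3*3)*(6 + 2))*14)/(M(-3, 1) - 13) = (((-2 + (3*3)*(6 + 2))/(2*(((3*3)*(6 + 2)))))*14)/((-5*1 - 5*(-3)) - 13) = (((-2 + 9*8)/(2*((9*8))))*14)/((-5 + 15) - 13) = (((½)*(-2 + 72)/72)*14)/(10 - 13) = (((½)*(1/72)*70)*14)/(-3) = ((35/72)*14)*(-⅓) = (245/36)*(-⅓) = -245/108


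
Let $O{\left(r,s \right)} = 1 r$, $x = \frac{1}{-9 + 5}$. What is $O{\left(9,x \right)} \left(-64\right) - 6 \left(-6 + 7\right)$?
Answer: $-582$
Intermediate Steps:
$x = - \frac{1}{4}$ ($x = \frac{1}{-4} = - \frac{1}{4} \approx -0.25$)
$O{\left(r,s \right)} = r$
$O{\left(9,x \right)} \left(-64\right) - 6 \left(-6 + 7\right) = 9 \left(-64\right) - 6 \left(-6 + 7\right) = -576 - 6 = -582$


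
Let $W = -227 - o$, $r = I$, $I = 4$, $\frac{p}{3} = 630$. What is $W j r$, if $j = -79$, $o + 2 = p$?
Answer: $668340$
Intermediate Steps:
$p = 1890$ ($p = 3 \cdot 630 = 1890$)
$r = 4$
$o = 1888$ ($o = -2 + 1890 = 1888$)
$W = -2115$ ($W = -227 - 1888 = -2115$)
$W j r = - 2115 \left(\left(-79\right) 4\right) = \left(-2115\right) \left(-316\right) = 668340$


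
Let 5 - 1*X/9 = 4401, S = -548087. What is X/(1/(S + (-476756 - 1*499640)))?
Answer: 60314645412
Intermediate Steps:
X = -39564 (X = 45 - 9*4401 = 45 - 39609 = -39564)
X/(1/(S + (-476756 - 1*499640))) = -(-40546888452 - 19767756960) = -39564/(1/(-548087 + (-476756 - 499640))) = -39564/(1/(-548087 - 976396)) = -39564/(1/(-1524483)) = -39564/(-1/1524483) = -39564*(-1524483) = 60314645412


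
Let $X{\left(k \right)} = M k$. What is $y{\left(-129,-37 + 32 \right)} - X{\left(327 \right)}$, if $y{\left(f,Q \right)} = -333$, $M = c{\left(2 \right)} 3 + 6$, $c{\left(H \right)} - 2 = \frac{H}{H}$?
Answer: $-5238$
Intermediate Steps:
$c{\left(H \right)} = 3$ ($c{\left(H \right)} = 2 + \frac{H}{H} = 2 + 1 = 3$)
$M = 15$ ($M = 3 \cdot 3 + 6 = 9 + 6 = 15$)
$X{\left(k \right)} = 15 k$
$y{\left(-129,-37 + 32 \right)} - X{\left(327 \right)} = -333 - 15 \cdot 327 = -333 - 4905 = -5238$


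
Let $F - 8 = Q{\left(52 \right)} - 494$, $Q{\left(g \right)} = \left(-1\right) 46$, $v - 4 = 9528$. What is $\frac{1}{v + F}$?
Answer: $\frac{1}{9000} \approx 0.00011111$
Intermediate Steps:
$v = 9532$ ($v = 4 + 9528 = 9532$)
$Q{\left(g \right)} = -46$
$F = -532$ ($F = 8 - 540 = -532$)
$\frac{1}{v + F} = \frac{1}{9532 - 532} = \frac{1}{9000}$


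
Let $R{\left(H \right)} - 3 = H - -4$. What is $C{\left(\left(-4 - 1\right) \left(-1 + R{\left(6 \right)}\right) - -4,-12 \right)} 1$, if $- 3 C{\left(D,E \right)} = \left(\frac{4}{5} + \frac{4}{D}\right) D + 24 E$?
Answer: $\frac{548}{5} \approx 109.6$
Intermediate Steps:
$R{\left(H \right)} = 7 + H$ ($R{\left(H \right)} = 3 + \left(H - -4\right) = 3 + \left(H + 4\right) = 3 + \left(4 + H\right) = 7 + H$)
$C{\left(D,E \right)} = - 8 E - \frac{D \left(\frac{4}{5} + \frac{4}{D}\right)}{3}$ ($C{\left(D,E \right)} = - \frac{\left(\frac{4}{5} + \frac{4}{D}\right) D + 24 E}{3} = - \frac{D \left(\frac{4}{5} + \frac{4}{D}\right) + 24 E}{3} = - \frac{24 E + D \left(\frac{4}{5} + \frac{4}{D}\right)}{3} = - 8 E - \frac{D \left(\frac{4}{5} + \frac{4}{D}\right)}{3}$)
$C{\left(\left(-4 - 1\right) \left(-1 + R{\left(6 \right)}\right) - -4,-12 \right)} 1 = \left(- \frac{4}{3} - -96 - \frac{4 \left(\left(-4 - 1\right) \left(-1 + \left(7 + 6\right)\right) - -4\right)}{15}\right) 1 = \left(- \frac{4}{3} + 96 - \frac{4 \left(- 5 \left(-1 + 13\right) + 4\right)}{15}\right) 1 = \left(- \frac{4}{3} + 96 - \frac{4 \left(\left(-5\right) 12 + 4\right)}{15}\right) 1 = \left(- \frac{4}{3} + 96 - \frac{4 \left(-60 + 4\right)}{15}\right) 1 = \left(- \frac{4}{3} + 96 - - \frac{224}{15}\right) 1 = \left(- \frac{4}{3} + 96 + \frac{224}{15}\right) 1 = \frac{548}{5} \cdot 1 = \frac{548}{5}$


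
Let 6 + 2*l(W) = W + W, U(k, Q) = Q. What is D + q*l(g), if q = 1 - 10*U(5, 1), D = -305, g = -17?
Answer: -125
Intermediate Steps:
l(W) = -3 + W (l(W) = -3 + (W + W)/2 = -3 + (2*W)/2 = -3 + W)
q = -9 (q = 1 - 10*1 = 1 - 10 = -9)
D + q*l(g) = -305 - 9*(-3 - 17) = -305 - 9*(-20) = -305 + 180 = -125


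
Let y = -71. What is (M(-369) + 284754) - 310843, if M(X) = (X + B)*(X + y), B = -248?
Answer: 245391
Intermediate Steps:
M(X) = (-248 + X)*(-71 + X) (M(X) = (X - 248)*(X - 71) = (-248 + X)*(-71 + X))
(M(-369) + 284754) - 310843 = ((17608 + (-369)² - 319*(-369)) + 284754) - 310843 = ((17608 + 136161 + 117711) + 284754) - 310843 = (271480 + 284754) - 310843 = 556234 - 310843 = 245391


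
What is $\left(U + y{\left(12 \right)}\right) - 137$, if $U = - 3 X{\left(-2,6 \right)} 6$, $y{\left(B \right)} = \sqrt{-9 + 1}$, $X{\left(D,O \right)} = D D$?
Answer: $-209 + 2 i \sqrt{2} \approx -209.0 + 2.8284 i$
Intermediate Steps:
$X{\left(D,O \right)} = D^{2}$
$y{\left(B \right)} = 2 i \sqrt{2}$ ($y{\left(B \right)} = \sqrt{-8} = 2 i \sqrt{2}$)
$U = -72$ ($U = - 3 \left(-2\right)^{2} \cdot 6 = \left(-3\right) 4 \cdot 6 = \left(-12\right) 6 = -72$)
$\left(U + y{\left(12 \right)}\right) - 137 = \left(-72 + 2 i \sqrt{2}\right) - 137 = -209 + 2 i \sqrt{2}$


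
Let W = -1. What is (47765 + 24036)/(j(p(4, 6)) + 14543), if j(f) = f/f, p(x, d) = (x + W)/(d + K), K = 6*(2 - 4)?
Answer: 71801/14544 ≈ 4.9368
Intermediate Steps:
K = -12 (K = 6*(-2) = -12)
p(x, d) = (-1 + x)/(-12 + d) (p(x, d) = (x - 1)/(d - 12) = (-1 + x)/(-12 + d))
j(f) = 1
(47765 + 24036)/(j(p(4, 6)) + 14543) = (47765 + 24036)/(1 + 14543) = 71801/14544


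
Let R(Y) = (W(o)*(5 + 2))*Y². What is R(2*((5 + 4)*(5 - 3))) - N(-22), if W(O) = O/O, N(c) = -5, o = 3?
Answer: 9077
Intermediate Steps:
W(O) = 1
R(Y) = 7*Y² (R(Y) = (1*(5 + 2))*Y² = (1*7)*Y² = 7*Y²)
R(2*((5 + 4)*(5 - 3))) - N(-22) = 7*(2*((5 + 4)*(5 - 3)))² - 1*(-5) = 7*(2*(9*2))² + 5 = 7*(2*18)² + 5 = 7*36² + 5 = 7*1296 + 5 = 9072 + 5 = 9077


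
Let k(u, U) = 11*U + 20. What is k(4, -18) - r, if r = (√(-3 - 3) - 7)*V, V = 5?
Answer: -143 - 5*I*√6 ≈ -143.0 - 12.247*I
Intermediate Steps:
k(u, U) = 20 + 11*U
r = -35 + 5*I*√6 (r = (√(-3 - 3) - 7)*5 = (√(-6) - 7)*5 = (I*√6 - 7)*5 = (-7 + I*√6)*5 = -35 + 5*I*√6 ≈ -35.0 + 12.247*I)
k(4, -18) - r = (20 + 11*(-18)) - (-35 + 5*I*√6) = (20 - 198) + (35 - 5*I*√6) = -178 + (35 - 5*I*√6) = -143 - 5*I*√6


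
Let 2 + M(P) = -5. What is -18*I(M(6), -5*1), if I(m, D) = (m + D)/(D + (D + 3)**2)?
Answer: -216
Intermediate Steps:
M(P) = -7 (M(P) = -2 - 5 = -7)
I(m, D) = (D + m)/(D + (3 + D)**2)
-18*I(M(6), -5*1) = -18*(-5*1 - 7)/(-5*1 + (3 - 5*1)**2) = -18*(-5 - 7)/(-5 + (3 - 5)**2) = -18*(-12)/(-5 + (-2)**2) = -18*(-12)/(-5 + 4) = -18*(-12)/(-1) = -(-18)*(-12) = -18*12 = -216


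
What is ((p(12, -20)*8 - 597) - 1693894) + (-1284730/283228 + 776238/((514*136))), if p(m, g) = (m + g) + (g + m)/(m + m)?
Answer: -12581260364733793/7424538792 ≈ -1.6946e+6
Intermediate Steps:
p(m, g) = g + m + (g + m)/(2*m) (p(m, g) = (g + m) + (g + m)/((2*m)) = (g + m) + (g + m)*(1/(2*m)) = (g + m) + (g + m)/(2*m) = g + m + (g + m)/(2*m))
((p(12, -20)*8 - 597) - 1693894) + (-1284730/283228 + 776238/((514*136))) = (((½ - 20 + 12 + (½)*(-20)/12)*8 - 597) - 1693894) + (-1284730/283228 + 776238/((514*136))) = (((½ - 20 + 12 + (½)*(-20)*(1/12))*8 - 597) - 1693894) + (-1284730*1/283228 + 776238/69904) = (((½ - 20 + 12 - ⅚)*8 - 597) - 1693894) + (-642365/141614 + 776238*(1/69904)) = ((-25/3*8 - 597) - 1693894) + (-642365/141614 + 388119/34952) = ((-200/3 - 597) - 1693894) + 16255571293/2474846264 = (-1991/3 - 1693894) + 16255571293/2474846264 = -5083673/3 + 16255571293/2474846264 = -12581260364733793/7424538792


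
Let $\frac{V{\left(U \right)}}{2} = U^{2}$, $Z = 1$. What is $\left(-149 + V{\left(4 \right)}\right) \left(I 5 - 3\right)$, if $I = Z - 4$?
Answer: $2106$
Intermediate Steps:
$I = -3$ ($I = 1 - 4 = -3$)
$V{\left(U \right)} = 2 U^{2}$
$\left(-149 + V{\left(4 \right)}\right) \left(I 5 - 3\right) = \left(-149 + 2 \cdot 4^{2}\right) \left(\left(-3\right) 5 - 3\right) = \left(-149 + 2 \cdot 16\right) \left(-15 - 3\right) = \left(-149 + 32\right) \left(-18\right) = \left(-117\right) \left(-18\right) = 2106$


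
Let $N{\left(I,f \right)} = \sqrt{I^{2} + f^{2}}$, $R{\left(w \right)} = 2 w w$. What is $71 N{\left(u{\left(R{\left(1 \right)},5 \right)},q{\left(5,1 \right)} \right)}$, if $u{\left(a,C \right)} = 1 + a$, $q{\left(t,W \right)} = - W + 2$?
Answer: $71 \sqrt{10} \approx 224.52$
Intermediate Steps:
$q{\left(t,W \right)} = 2 - W$
$R{\left(w \right)} = 2 w^{2}$
$71 N{\left(u{\left(R{\left(1 \right)},5 \right)},q{\left(5,1 \right)} \right)} = 71 \sqrt{\left(1 + 2 \cdot 1^{2}\right)^{2} + \left(2 - 1\right)^{2}} = 71 \sqrt{\left(1 + 2 \cdot 1\right)^{2} + \left(2 - 1\right)^{2}} = 71 \sqrt{\left(1 + 2\right)^{2} + 1^{2}} = 71 \sqrt{3^{2} + 1} = 71 \sqrt{9 + 1} = 71 \sqrt{10}$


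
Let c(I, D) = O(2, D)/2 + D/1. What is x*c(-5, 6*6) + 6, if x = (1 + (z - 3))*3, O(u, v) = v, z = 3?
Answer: 168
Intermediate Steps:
c(I, D) = 3*D/2 (c(I, D) = D/2 + D/1 = D*(½) + D*1 = D/2 + D = 3*D/2)
x = 3 (x = (1 + (3 - 3))*3 = (1 + 0)*3 = 1*3 = 3)
x*c(-5, 6*6) + 6 = 3*(3*(6*6)/2) + 6 = 3*((3/2)*36) + 6 = 3*54 + 6 = 162 + 6 = 168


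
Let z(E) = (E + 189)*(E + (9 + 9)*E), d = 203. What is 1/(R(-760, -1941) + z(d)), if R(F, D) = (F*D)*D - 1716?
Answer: -1/2861775332 ≈ -3.4943e-10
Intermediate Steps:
R(F, D) = -1716 + F*D² (R(F, D) = (D*F)*D - 1716 = F*D² - 1716 = -1716 + F*D²)
z(E) = 19*E*(189 + E) (z(E) = (189 + E)*(E + 18*E) = (189 + E)*(19*E) = 19*E*(189 + E))
1/(R(-760, -1941) + z(d)) = 1/((-1716 - 760*(-1941)²) + 19*203*(189 + 203)) = 1/((-1716 - 760*3767481) + 19*203*392) = 1/((-1716 - 2863285560) + 1511944) = 1/(-2863287276 + 1511944) = 1/(-2861775332) = -1/2861775332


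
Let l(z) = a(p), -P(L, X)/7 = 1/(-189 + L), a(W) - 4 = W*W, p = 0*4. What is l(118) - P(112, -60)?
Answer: 43/11 ≈ 3.9091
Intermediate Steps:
p = 0
a(W) = 4 + W² (a(W) = 4 + W*W = 4 + W²)
P(L, X) = -7/(-189 + L)
l(z) = 4 (l(z) = 4 + 0² = 4 + 0 = 4)
l(118) - P(112, -60) = 4 - (-7)/(-189 + 112) = 4 - (-7)/(-77) = 4 - (-7)*(-1)/77 = 4 - 1*1/11 = 4 - 1/11 = 43/11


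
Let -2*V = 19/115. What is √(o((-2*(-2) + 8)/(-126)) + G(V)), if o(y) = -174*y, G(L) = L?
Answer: √42740670/1610 ≈ 4.0606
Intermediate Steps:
V = -19/230 (V = -19/(2*115) = -½*19/115 = -19/230 ≈ -0.082609)
√(o((-2*(-2) + 8)/(-126)) + G(V)) = √(-174*(-2*(-2) + 8)/(-126) - 19/230) = √(-174*(4 + 8)*(-1)/126 - 19/230) = √(-2088*(-1)/126 - 19/230) = √(-174*(-2/21) - 19/230) = √(116/7 - 19/230) = √(26547/1610) = √42740670/1610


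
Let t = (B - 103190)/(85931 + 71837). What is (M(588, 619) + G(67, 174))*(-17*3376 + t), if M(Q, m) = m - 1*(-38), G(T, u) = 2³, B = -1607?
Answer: -6021392692245/157768 ≈ -3.8166e+7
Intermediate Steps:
t = -104797/157768 (t = (-1607 - 103190)/(85931 + 71837) = -104797/157768 ≈ -0.66425)
G(T, u) = 8
M(Q, m) = 38 + m (M(Q, m) = m + 38 = 38 + m)
(M(588, 619) + G(67, 174))*(-17*3376 + t) = ((38 + 619) + 8)*(-17*3376 - 104797/157768) = (657 + 8)*(-57392 - 104797/157768) = 665*(-9054725853/157768) = -6021392692245/157768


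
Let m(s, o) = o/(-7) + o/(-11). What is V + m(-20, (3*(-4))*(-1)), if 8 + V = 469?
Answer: 35281/77 ≈ 458.19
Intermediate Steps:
V = 461 (V = -8 + 469 = 461)
m(s, o) = -18*o/77 (m(s, o) = o*(-⅐) + o*(-1/11) = -o/7 - o/11 = -18*o/77)
V + m(-20, (3*(-4))*(-1)) = 461 - 18*3*(-4)*(-1)/77 = 461 - (-216)*(-1)/77 = 461 - 18/77*12 = 461 - 216/77 = 35281/77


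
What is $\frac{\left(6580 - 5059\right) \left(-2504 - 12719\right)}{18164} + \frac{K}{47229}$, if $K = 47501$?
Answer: $- \frac{1092686100743}{857867556} \approx -1273.7$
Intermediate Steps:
$\frac{\left(6580 - 5059\right) \left(-2504 - 12719\right)}{18164} + \frac{K}{47229} = \frac{\left(6580 - 5059\right) \left(-2504 - 12719\right)}{18164} + \frac{47501}{47229} = 1521 \left(-15223\right) \frac{1}{18164} + 47501 \cdot \frac{1}{47229} = \left(-23154183\right) \frac{1}{18164} + \frac{47501}{47229} = - \frac{23154183}{18164} + \frac{47501}{47229} = - \frac{1092686100743}{857867556}$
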